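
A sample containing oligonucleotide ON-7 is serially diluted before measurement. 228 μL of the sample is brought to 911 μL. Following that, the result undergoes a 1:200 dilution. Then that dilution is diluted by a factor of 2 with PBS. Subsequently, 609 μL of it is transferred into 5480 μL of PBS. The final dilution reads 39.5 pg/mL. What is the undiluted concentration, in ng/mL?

631 ng/mL

Overall dilution factor = 3.996 × 200 × 2 × 9.998 = 1.60 × 10⁴.
Original = 39.5 pg/mL × 1.60 × 10⁴ = 6.31 × 10⁵ pg/mL = 631 ng/mL.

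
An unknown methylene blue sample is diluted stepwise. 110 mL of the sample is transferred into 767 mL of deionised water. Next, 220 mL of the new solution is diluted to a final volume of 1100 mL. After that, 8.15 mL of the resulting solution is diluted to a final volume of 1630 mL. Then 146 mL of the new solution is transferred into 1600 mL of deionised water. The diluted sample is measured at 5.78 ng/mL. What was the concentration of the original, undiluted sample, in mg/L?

Overall dilution factor = 7.973 × 5 × 200 × 11.96 = 9.53 × 10⁴.
Original = 5.78 ng/mL × 9.53 × 10⁴ = 5.51 × 10⁵ ng/mL = 551 mg/L.

551 mg/L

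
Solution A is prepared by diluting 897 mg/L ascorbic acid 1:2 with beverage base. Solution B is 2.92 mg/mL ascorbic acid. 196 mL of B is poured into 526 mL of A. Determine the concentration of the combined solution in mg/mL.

C_A = 897 mg/L / 2 = 448 mg/L.
C_B = 2.92 mg/mL = 2920 mg/L.
C_mix = (C_A·V_A + C_B·V_B)/(V_A + V_B) = (448×526 + 2920×196) / 722.0 = 1119 mg/L = 1.12 mg/mL.

1.12 mg/mL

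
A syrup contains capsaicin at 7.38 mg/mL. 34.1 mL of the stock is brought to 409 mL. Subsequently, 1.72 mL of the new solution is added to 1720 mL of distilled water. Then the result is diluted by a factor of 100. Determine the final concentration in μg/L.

6.15 μg/L

Overall dilution factor = 11.99 × 1001 × 100 = 1.20 × 10⁶.
7.38 mg/mL / 1.20 × 10⁶ = 6.15 × 10⁻⁶ mg/mL = 6.15 μg/L.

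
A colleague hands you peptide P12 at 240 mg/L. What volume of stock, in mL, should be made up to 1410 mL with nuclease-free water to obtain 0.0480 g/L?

282 mL

0.0480 g/L = 48.0 mg/L.
V₁ = C₂V₂/C₁ = 48.0 × 1410 / 240 = 282 mL.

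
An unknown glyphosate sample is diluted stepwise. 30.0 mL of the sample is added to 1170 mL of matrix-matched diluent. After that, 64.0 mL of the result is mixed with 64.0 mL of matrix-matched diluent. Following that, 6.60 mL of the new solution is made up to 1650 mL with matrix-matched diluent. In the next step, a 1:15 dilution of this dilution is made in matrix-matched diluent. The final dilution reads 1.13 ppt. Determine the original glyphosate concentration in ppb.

Overall dilution factor = 40 × 2 × 250 × 15 = 3.00 × 10⁵.
Original = 1.13 ppt × 3.00 × 10⁵ = 3.39 × 10⁵ ppt = 339 ppb.

339 ppb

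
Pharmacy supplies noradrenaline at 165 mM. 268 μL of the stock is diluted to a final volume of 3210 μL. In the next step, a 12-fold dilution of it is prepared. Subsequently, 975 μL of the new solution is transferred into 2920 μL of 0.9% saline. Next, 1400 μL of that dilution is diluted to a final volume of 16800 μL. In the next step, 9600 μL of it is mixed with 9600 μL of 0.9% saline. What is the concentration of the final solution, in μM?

12.0 μM

Overall dilution factor = 11.98 × 12 × 3.995 × 12 × 2 = 1.38 × 10⁴.
165 mM / 1.38 × 10⁴ = 0.0120 mM = 12.0 μM.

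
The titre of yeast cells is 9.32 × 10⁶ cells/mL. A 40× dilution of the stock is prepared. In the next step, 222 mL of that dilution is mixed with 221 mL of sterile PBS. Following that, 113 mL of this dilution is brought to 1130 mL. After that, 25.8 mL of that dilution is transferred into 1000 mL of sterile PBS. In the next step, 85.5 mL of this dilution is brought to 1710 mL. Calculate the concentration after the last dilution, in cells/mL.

14.7 cells/mL

Overall dilution factor = 40 × 1.995 × 10 × 39.76 × 20 = 6.35 × 10⁵.
9.32 × 10⁶ cells/mL / 6.35 × 10⁵ = 14.7 cells/mL.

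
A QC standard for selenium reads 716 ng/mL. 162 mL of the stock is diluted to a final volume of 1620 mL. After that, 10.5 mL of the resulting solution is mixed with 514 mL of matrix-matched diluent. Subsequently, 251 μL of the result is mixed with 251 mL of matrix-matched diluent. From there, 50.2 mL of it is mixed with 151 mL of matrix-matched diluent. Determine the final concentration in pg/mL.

0.357 pg/mL

Overall dilution factor = 10 × 49.95 × 1001 × 4.008 = 2.00 × 10⁶.
716 ng/mL / 2.00 × 10⁶ = 3.57 × 10⁻⁴ ng/mL = 0.357 pg/mL.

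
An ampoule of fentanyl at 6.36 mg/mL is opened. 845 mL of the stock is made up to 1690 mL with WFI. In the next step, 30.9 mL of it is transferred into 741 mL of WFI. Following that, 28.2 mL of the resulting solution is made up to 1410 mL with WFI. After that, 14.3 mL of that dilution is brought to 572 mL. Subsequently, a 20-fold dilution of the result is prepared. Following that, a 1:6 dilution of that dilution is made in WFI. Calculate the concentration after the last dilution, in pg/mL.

530 pg/mL

Overall dilution factor = 2 × 24.98 × 50 × 40 × 20 × 6 = 1.20 × 10⁷.
6.36 mg/mL / 1.20 × 10⁷ = 5.30 × 10⁻⁷ mg/mL = 530 pg/mL.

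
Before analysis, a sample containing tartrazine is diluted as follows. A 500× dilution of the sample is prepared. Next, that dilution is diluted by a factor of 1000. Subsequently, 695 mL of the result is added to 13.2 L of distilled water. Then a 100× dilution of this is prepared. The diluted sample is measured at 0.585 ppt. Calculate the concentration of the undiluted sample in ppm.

Overall dilution factor = 500 × 1000 × 19.99 × 100 = 10.00 × 10⁸.
Original = 0.585 ppt × 10.00 × 10⁸ = 5.85 × 10⁸ ppt = 585 ppm.

585 ppm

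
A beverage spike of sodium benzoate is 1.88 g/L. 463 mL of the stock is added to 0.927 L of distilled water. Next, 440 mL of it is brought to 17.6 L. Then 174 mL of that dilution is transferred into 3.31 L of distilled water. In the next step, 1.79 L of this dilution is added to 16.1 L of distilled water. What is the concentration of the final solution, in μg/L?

Overall dilution factor = 3.002 × 40 × 20.02 × 9.994 = 2.40 × 10⁴.
1.88 g/L / 2.40 × 10⁴ = 7.82 × 10⁻⁵ g/L = 78.2 μg/L.

78.2 μg/L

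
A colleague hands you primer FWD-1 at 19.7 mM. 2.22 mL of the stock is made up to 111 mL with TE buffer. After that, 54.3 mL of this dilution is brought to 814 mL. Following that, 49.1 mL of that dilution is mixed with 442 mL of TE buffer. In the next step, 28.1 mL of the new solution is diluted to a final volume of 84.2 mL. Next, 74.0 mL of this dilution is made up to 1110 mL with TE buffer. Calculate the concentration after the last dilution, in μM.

Overall dilution factor = 50 × 14.99 × 10.00 × 2.996 × 15 = 3.37 × 10⁵.
19.7 mM / 3.37 × 10⁵ = 5.85 × 10⁻⁵ mM = 0.0585 μM.

0.0585 μM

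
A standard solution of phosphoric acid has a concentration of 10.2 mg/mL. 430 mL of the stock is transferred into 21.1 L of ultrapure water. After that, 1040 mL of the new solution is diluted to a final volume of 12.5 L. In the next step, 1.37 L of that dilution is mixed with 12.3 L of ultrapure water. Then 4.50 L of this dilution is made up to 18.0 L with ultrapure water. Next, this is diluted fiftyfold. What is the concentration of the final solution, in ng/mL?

8.49 ng/mL

Overall dilution factor = 50.07 × 12.02 × 9.978 × 4 × 50 = 1.20 × 10⁶.
10.2 mg/mL / 1.20 × 10⁶ = 8.49 × 10⁻⁶ mg/mL = 8.49 ng/mL.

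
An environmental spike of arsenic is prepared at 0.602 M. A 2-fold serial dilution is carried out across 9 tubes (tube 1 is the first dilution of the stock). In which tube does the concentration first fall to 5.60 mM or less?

tube 7

Tube n has concentration 0.602 M / 2ⁿ.
Need 2ⁿ ≥ 0.602 M / 5.60 mM = 108, so n ≥ 6.75.
First such tube: n = 7.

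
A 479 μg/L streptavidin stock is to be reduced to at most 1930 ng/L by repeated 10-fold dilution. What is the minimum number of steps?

3

Need 10ⁿ ≥ 248, so n ≥ log(248)/log(10) = 2.39.
Minimum whole steps: n = 3.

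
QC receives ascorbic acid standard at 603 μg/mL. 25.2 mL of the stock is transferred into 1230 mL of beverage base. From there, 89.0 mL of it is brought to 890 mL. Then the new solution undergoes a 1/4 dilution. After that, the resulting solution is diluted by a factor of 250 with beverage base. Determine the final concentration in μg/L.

1.21 μg/L

Overall dilution factor = 49.81 × 10 × 4 × 250 = 4.98 × 10⁵.
603 μg/mL / 4.98 × 10⁵ = 1.21 × 10⁻³ μg/mL = 1.21 μg/L.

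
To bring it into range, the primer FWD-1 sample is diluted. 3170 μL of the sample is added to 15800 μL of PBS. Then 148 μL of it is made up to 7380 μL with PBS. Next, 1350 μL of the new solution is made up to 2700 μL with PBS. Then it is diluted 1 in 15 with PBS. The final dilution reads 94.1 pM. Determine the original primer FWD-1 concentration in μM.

0.842 μM

Overall dilution factor = 5.984 × 49.86 × 2 × 15 = 8952.
Original = 94.1 pM × 8952 = 8.42 × 10⁵ pM = 0.842 μM.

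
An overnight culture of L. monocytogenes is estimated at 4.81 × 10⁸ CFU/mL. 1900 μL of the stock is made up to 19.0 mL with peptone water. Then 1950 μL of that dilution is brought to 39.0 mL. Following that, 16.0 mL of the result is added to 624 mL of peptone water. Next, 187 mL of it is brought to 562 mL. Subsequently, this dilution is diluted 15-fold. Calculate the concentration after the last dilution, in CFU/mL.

1330 CFU/mL

Overall dilution factor = 10 × 20 × 40 × 3.005 × 15 = 3.61 × 10⁵.
4.81 × 10⁸ CFU/mL / 3.61 × 10⁵ = 1330 CFU/mL.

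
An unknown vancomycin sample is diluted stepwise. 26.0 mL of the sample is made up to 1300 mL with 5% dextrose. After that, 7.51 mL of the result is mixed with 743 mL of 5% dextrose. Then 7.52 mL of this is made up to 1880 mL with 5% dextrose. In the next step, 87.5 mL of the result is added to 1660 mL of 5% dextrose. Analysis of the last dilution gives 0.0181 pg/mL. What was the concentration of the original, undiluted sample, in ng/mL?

452 ng/mL

Overall dilution factor = 50 × 99.93 × 250 × 19.97 = 2.49 × 10⁷.
Original = 0.0181 pg/mL × 2.49 × 10⁷ = 4.52 × 10⁵ pg/mL = 452 ng/mL.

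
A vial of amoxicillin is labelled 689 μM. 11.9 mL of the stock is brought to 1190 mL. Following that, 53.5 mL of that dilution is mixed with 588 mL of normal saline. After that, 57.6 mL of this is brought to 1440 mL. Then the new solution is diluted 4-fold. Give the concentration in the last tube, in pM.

Overall dilution factor = 100 × 11.99 × 25 × 4 = 1.20 × 10⁵.
689 μM / 1.20 × 10⁵ = 5.75 × 10⁻³ μM = 5750 pM.

5750 pM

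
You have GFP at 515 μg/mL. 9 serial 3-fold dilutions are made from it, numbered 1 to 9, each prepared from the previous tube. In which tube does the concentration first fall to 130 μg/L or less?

Tube n has concentration 515 μg/mL / 3ⁿ.
Need 3ⁿ ≥ 515 μg/mL / 130 μg/L = 3962, so n ≥ 7.54.
First such tube: n = 8.

tube 8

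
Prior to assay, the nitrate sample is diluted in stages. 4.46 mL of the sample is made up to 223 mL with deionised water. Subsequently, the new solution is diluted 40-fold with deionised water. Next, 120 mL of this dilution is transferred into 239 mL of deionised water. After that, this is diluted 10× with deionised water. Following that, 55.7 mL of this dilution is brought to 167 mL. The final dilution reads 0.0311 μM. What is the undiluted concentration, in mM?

Overall dilution factor = 50 × 40 × 2.992 × 10 × 2.998 = 1.79 × 10⁵.
Original = 0.0311 μM × 1.79 × 10⁵ = 5579 μM = 5.58 mM.

5.58 mM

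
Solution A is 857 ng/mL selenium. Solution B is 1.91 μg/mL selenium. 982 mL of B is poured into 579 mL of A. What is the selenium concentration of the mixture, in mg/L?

1.52 mg/L

C_B = 1.91 μg/mL = 1910 ng/mL.
C_mix = (C_A·V_A + C_B·V_B)/(V_A + V_B) = (857×579 + 1910×982) / 1561 = 1519 ng/mL = 1.52 mg/L.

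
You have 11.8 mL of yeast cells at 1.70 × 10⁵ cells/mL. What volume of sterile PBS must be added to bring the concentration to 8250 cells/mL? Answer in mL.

231 mL

V₂ = C₁V₁/C₂ = 1.70 × 10⁵ × 11.8 / 8250 = 243 mL.
Diluent to add = V₂ − V₁ = 243 − 11.8 = 231 mL.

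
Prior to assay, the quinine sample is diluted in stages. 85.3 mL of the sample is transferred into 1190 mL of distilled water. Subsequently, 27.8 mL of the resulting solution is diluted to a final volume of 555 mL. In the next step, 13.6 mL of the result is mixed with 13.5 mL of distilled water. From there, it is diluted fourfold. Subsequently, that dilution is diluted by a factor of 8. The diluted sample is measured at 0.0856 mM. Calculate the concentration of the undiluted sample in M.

Overall dilution factor = 14.95 × 19.96 × 1.993 × 4 × 8 = 1.90 × 10⁴.
Original = 0.0856 mM × 1.90 × 10⁴ = 1629 mM = 1.63 M.

1.63 M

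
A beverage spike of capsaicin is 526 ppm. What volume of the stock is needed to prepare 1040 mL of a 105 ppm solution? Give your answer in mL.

208 mL

V₁ = C₂V₂/C₁ = 105 × 1040 / 526 = 208 mL.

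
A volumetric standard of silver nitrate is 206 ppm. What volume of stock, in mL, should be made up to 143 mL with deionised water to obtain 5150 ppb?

3.58 mL

5150 ppb = 5.15 ppm.
V₁ = C₂V₂/C₁ = 5.15 × 143 / 206 = 3.58 mL.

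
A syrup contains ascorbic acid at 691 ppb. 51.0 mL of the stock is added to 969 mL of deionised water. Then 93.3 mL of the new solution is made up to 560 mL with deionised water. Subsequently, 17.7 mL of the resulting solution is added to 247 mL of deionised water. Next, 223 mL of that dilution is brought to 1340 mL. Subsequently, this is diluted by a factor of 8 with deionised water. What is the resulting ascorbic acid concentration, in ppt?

8.01 ppt

Overall dilution factor = 20 × 6.002 × 14.95 × 6.009 × 8 = 8.63 × 10⁴.
691 ppb / 8.63 × 10⁴ = 8.01 × 10⁻³ ppb = 8.01 ppt.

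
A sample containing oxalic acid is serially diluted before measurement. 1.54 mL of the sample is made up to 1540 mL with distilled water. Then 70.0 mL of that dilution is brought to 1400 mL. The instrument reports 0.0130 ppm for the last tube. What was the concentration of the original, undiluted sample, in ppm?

Overall dilution factor = 1000 × 20 = 2.00 × 10⁴.
Original = 0.0130 ppm × 2.00 × 10⁴ = 260 ppm.

260 ppm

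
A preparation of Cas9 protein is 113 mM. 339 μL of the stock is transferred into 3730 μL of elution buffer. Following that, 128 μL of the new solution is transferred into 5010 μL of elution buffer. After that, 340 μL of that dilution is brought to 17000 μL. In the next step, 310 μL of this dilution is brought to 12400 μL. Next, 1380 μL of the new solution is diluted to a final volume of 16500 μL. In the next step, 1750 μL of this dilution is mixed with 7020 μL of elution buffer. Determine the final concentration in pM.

1960 pM

Overall dilution factor = 12.00 × 40.14 × 50 × 40 × 11.96 × 5.011 = 5.77 × 10⁷.
113 mM / 5.77 × 10⁷ = 1.96 × 10⁻⁶ mM = 1960 pM.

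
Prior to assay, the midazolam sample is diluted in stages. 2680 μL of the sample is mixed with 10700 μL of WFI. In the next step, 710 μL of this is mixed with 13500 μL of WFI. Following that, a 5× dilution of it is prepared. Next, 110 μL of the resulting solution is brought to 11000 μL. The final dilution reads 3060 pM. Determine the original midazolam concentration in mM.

Overall dilution factor = 4.993 × 20.01 × 5 × 100 = 5.00 × 10⁴.
Original = 3060 pM × 5.00 × 10⁴ = 1.53 × 10⁸ pM = 0.153 mM.

0.153 mM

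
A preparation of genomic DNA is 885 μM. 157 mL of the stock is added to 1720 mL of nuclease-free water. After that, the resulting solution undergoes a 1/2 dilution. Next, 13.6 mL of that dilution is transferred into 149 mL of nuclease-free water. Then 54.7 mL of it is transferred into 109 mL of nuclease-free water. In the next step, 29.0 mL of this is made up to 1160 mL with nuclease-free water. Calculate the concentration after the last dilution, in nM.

25.9 nM

Overall dilution factor = 11.96 × 2 × 11.96 × 2.993 × 40 = 3.42 × 10⁴.
885 μM / 3.42 × 10⁴ = 0.0259 μM = 25.9 nM.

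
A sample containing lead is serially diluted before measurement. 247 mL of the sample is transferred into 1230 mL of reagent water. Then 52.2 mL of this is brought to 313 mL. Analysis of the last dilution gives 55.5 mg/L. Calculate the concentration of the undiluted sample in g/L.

Overall dilution factor = 5.980 × 5.996 = 35.9.
Original = 55.5 mg/L × 35.9 = 1990 mg/L = 1.99 g/L.

1.99 g/L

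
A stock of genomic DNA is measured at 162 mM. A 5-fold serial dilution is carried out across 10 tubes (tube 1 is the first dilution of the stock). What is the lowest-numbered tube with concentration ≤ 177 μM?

tube 5

Tube n has concentration 162 mM / 5ⁿ.
Need 5ⁿ ≥ 162 mM / 177 μM = 915, so n ≥ 4.24.
First such tube: n = 5.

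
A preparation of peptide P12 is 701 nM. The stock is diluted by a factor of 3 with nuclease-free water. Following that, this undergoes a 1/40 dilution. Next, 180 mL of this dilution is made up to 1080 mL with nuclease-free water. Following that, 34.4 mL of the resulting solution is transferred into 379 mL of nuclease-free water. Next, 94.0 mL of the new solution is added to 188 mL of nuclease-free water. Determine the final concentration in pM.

Overall dilution factor = 3 × 40 × 6 × 12.02 × 3 = 2.60 × 10⁴.
701 nM / 2.60 × 10⁴ = 0.0270 nM = 27.0 pM.

27.0 pM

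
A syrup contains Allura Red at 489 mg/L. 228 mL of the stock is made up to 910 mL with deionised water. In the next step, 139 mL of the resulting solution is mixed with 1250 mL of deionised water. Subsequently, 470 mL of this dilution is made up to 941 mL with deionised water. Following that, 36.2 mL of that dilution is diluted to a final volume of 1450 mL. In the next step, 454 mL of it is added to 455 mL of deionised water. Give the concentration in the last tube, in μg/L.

Overall dilution factor = 3.991 × 9.993 × 2.002 × 40.06 × 2.002 = 6404.
489 mg/L / 6404 = 0.0764 mg/L = 76.4 μg/L.

76.4 μg/L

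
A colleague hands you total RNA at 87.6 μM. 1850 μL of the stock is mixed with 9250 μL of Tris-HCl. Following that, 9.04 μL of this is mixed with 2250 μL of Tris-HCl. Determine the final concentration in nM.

Overall dilution factor = 6 × 249.9 = 1499.
87.6 μM / 1499 = 0.0584 μM = 58.4 nM.

58.4 nM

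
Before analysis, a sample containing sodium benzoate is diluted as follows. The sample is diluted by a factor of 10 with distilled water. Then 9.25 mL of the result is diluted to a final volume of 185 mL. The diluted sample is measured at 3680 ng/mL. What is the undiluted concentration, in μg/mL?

Overall dilution factor = 10 × 20 = 200.
Original = 3680 ng/mL × 200 = 7.36 × 10⁵ ng/mL = 736 μg/mL.

736 μg/mL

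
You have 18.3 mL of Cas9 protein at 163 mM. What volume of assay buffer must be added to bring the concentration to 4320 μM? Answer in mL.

672 mL

4320 μM = 4.32 mM.
V₂ = C₁V₁/C₂ = 163 × 18.3 / 4.32 = 690 mL.
Diluent to add = V₂ − V₁ = 690 − 18.3 = 672 mL.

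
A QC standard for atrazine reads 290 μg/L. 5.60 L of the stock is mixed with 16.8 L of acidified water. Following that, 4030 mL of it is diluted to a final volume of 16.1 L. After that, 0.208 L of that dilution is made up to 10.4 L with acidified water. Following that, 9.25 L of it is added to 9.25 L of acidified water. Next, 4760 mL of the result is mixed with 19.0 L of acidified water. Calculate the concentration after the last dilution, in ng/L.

36.4 ng/L

Overall dilution factor = 4 × 3.995 × 50 × 2 × 4.992 = 7977.
290 μg/L / 7977 = 0.0364 μg/L = 36.4 ng/L.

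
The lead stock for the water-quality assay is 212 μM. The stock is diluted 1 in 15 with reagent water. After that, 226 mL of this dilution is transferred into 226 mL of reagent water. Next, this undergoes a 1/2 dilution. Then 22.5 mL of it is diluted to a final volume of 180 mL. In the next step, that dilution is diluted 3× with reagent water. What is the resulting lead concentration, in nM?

147 nM

Overall dilution factor = 15 × 2 × 2 × 8 × 3 = 1440.
212 μM / 1440 = 0.147 μM = 147 nM.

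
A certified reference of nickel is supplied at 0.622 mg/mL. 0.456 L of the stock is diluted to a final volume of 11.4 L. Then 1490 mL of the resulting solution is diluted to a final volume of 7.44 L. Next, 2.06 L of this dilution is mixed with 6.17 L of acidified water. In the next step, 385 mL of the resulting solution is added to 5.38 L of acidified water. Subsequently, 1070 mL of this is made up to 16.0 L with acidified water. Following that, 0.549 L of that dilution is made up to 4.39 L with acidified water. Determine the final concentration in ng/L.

697 ng/L

Overall dilution factor = 25 × 4.993 × 3.995 × 14.97 × 14.95 × 7.996 = 8.93 × 10⁵.
0.622 mg/mL / 8.93 × 10⁵ = 6.97 × 10⁻⁷ mg/mL = 697 ng/L.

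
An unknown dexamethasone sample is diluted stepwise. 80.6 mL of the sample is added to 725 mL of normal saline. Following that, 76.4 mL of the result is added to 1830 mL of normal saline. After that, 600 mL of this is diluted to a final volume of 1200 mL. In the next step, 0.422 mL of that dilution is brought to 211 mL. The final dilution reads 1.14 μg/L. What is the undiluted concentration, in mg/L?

Overall dilution factor = 9.995 × 24.95 × 2 × 500 = 2.49 × 10⁵.
Original = 1.14 μg/L × 2.49 × 10⁵ = 2.84 × 10⁵ μg/L = 284 mg/L.

284 mg/L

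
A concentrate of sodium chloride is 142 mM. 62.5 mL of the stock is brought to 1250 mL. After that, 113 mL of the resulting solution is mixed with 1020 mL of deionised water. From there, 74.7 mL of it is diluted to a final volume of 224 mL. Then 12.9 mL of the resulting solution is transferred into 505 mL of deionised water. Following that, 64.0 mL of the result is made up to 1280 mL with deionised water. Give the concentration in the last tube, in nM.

294 nM

Overall dilution factor = 20 × 10.03 × 2.999 × 40.15 × 20 = 4.83 × 10⁵.
142 mM / 4.83 × 10⁵ = 2.94 × 10⁻⁴ mM = 294 nM.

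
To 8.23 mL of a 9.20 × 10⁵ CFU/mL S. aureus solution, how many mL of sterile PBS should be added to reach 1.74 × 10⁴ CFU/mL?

427 mL

V₂ = C₁V₁/C₂ = 9.20 × 10⁵ × 8.23 / 1.74 × 10⁴ = 435 mL.
Diluent to add = V₂ − V₁ = 435 − 8.23 = 427 mL.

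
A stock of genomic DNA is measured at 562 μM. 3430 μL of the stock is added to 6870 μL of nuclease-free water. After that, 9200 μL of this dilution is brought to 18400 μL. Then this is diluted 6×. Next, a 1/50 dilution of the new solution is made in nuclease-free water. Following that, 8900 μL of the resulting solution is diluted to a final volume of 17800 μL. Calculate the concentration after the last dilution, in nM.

Overall dilution factor = 3.003 × 2 × 6 × 50 × 2 = 3603.
562 μM / 3603 = 0.156 μM = 156 nM.

156 nM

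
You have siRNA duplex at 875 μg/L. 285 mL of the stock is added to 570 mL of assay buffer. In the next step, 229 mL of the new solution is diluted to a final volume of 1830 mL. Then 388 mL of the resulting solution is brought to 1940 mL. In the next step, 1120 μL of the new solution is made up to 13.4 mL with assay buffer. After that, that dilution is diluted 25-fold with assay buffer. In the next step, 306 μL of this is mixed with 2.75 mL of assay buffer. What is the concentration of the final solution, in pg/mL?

2.44 pg/mL

Overall dilution factor = 3 × 7.991 × 5 × 11.96 × 25 × 9.987 = 3.58 × 10⁵.
875 μg/L / 3.58 × 10⁵ = 2.44 × 10⁻³ μg/L = 2.44 pg/mL.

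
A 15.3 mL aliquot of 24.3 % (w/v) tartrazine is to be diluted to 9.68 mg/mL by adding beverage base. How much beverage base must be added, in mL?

9.68 mg/mL = 0.968 % (w/v).
V₂ = C₁V₁/C₂ = 24.3 × 15.3 / 0.968 = 384 mL.
Diluent to add = V₂ − V₁ = 384 − 15.3 = 369 mL.

369 mL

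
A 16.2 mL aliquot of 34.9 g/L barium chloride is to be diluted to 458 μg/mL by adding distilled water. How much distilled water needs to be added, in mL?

1220 mL

458 μg/mL = 0.458 g/L.
V₂ = C₁V₁/C₂ = 34.9 × 16.2 / 0.458 = 1234 mL.
Diluent to add = V₂ − V₁ = 1234 − 16.2 = 1220 mL.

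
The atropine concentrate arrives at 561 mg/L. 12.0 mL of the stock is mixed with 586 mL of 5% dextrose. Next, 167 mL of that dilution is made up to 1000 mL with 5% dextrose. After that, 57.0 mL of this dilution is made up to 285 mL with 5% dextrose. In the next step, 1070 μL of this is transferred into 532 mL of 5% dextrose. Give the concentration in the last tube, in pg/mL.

Overall dilution factor = 49.83 × 5.988 × 5 × 498.2 = 7.43 × 10⁵.
561 mg/L / 7.43 × 10⁵ = 7.55 × 10⁻⁴ mg/L = 755 pg/mL.

755 pg/mL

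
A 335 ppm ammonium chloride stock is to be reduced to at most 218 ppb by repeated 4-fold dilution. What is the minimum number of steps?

6

Need 4ⁿ ≥ 1537, so n ≥ log(1537)/log(4) = 5.29.
Minimum whole steps: n = 6.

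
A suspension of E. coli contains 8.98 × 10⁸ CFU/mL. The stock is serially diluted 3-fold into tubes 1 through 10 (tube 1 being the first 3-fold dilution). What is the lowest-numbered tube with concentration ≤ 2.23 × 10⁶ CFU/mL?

Tube n has concentration 8.98 × 10⁸ CFU/mL / 3ⁿ.
Need 3ⁿ ≥ 8.98 × 10⁸ CFU/mL / 2.23 × 10⁶ CFU/mL = 403, so n ≥ 5.46.
First such tube: n = 6.

tube 6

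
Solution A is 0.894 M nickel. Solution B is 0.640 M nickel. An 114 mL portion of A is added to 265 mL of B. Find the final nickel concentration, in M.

0.716 M

C_mix = (C_A·V_A + C_B·V_B)/(V_A + V_B) = (0.894×114 + 0.640×265) / 379.0 = 0.716 M.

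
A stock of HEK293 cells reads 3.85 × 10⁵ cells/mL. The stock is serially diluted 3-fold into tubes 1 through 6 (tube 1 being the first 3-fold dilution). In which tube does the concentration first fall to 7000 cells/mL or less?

Tube n has concentration 3.85 × 10⁵ cells/mL / 3ⁿ.
Need 3ⁿ ≥ 3.85 × 10⁵ cells/mL / 7000 cells/mL = 55.0, so n ≥ 3.65.
First such tube: n = 4.

tube 4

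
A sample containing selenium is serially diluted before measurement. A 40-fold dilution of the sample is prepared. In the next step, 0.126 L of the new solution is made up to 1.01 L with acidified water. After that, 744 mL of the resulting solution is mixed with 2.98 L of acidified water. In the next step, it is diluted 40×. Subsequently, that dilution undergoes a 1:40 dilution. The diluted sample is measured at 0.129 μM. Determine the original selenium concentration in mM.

331 mM

Overall dilution factor = 40 × 8.016 × 5.005 × 40 × 40 = 2.57 × 10⁶.
Original = 0.129 μM × 2.57 × 10⁶ = 3.31 × 10⁵ μM = 331 mM.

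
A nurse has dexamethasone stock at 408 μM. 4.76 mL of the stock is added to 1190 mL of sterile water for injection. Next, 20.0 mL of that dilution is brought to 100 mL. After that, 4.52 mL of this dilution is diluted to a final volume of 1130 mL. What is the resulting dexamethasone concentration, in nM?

Overall dilution factor = 251 × 5 × 250 = 3.14 × 10⁵.
408 μM / 3.14 × 10⁵ = 1.30 × 10⁻³ μM = 1.30 nM.

1.30 nM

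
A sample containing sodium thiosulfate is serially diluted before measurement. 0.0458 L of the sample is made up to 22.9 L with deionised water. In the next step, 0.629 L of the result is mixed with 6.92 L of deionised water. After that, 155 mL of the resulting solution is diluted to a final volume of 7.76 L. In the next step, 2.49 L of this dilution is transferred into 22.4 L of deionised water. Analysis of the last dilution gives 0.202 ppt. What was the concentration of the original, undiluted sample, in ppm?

Overall dilution factor = 500 × 12.00 × 50.06 × 9.996 = 3.00 × 10⁶.
Original = 0.202 ppt × 3.00 × 10⁶ = 6.07 × 10⁵ ppt = 0.607 ppm.

0.607 ppm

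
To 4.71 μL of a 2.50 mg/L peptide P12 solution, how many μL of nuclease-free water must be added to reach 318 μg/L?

32.3 μL

318 μg/L = 0.318 mg/L.
V₂ = C₁V₁/C₂ = 2.50 × 4.71 / 0.318 = 37.0 μL.
Diluent to add = V₂ − V₁ = 37.0 − 4.71 = 32.3 μL.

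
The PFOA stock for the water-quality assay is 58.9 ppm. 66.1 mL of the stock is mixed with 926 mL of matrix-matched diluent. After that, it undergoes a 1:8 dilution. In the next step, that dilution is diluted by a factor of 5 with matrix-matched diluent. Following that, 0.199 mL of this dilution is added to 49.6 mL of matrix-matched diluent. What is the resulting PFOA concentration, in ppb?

Overall dilution factor = 15.01 × 8 × 5 × 250.2 = 1.50 × 10⁵.
58.9 ppm / 1.50 × 10⁵ = 3.92 × 10⁻⁴ ppm = 0.392 ppb.

0.392 ppb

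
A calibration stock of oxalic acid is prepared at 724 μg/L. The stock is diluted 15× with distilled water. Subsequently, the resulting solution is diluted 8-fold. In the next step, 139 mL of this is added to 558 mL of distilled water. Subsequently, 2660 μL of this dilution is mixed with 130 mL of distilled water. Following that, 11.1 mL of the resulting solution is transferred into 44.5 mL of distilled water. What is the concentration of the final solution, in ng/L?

4.82 ng/L

Overall dilution factor = 15 × 8 × 5.014 × 49.87 × 5.009 = 1.50 × 10⁵.
724 μg/L / 1.50 × 10⁵ = 4.82 × 10⁻³ μg/L = 4.82 ng/L.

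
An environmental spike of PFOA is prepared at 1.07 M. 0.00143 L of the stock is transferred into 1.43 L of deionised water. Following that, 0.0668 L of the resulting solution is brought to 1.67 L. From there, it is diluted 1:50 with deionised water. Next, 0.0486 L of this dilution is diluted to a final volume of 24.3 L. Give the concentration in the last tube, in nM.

Overall dilution factor = 1001 × 25 × 50 × 500 = 6.26 × 10⁸.
1.07 M / 6.26 × 10⁸ = 1.71 × 10⁻⁹ M = 1.71 nM.

1.71 nM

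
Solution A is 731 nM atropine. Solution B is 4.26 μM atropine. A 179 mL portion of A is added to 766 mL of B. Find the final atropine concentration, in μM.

3.59 μM

C_B = 4.26 μM = 4260 nM.
C_mix = (C_A·V_A + C_B·V_B)/(V_A + V_B) = (731×179 + 4260×766) / 945.0 = 3592 nM = 3.59 μM.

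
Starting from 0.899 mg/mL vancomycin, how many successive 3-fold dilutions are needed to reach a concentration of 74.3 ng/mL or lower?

9

Need 3ⁿ ≥ 1.21 × 10⁴, so n ≥ log(1.21 × 10⁴)/log(3) = 8.56.
Minimum whole steps: n = 9.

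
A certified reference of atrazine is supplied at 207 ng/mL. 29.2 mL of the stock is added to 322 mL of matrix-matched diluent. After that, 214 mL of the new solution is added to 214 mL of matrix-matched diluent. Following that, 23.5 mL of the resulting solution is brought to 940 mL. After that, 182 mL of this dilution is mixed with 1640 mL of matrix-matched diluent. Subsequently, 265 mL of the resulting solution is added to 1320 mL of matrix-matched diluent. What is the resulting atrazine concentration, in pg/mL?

3.59 pg/mL

Overall dilution factor = 12.03 × 2 × 40 × 10.01 × 5.981 = 5.76 × 10⁴.
207 ng/mL / 5.76 × 10⁴ = 3.59 × 10⁻³ ng/mL = 3.59 pg/mL.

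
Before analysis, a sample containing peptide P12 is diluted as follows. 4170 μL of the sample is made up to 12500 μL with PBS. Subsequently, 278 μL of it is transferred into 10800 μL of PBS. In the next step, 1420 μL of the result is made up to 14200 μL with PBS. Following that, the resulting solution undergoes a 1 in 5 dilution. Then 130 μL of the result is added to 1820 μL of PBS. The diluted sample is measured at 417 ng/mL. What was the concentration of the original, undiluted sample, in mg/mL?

37.4 mg/mL

Overall dilution factor = 2.998 × 39.85 × 10 × 5 × 15 = 8.96 × 10⁴.
Original = 417 ng/mL × 8.96 × 10⁴ = 3.74 × 10⁷ ng/mL = 37.4 mg/mL.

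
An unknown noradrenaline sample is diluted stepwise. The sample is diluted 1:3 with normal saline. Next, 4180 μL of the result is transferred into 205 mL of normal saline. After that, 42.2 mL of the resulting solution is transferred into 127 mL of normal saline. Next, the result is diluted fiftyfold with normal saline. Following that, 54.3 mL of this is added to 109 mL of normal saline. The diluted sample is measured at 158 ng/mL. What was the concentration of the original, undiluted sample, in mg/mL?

Overall dilution factor = 3 × 50.04 × 4.009 × 50 × 3.007 = 9.05 × 10⁴.
Original = 158 ng/mL × 9.05 × 10⁴ = 1.43 × 10⁷ ng/mL = 14.3 mg/mL.

14.3 mg/mL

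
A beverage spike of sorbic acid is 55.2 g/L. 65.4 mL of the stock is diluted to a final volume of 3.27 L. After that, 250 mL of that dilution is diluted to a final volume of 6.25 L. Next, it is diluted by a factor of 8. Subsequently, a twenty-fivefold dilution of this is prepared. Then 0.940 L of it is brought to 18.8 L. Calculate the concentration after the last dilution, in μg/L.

11.0 μg/L

Overall dilution factor = 50 × 25 × 8 × 25 × 20 = 5.00 × 10⁶.
55.2 g/L / 5.00 × 10⁶ = 1.10 × 10⁻⁵ g/L = 11.0 μg/L.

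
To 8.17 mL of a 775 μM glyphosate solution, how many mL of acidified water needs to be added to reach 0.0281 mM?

217 mL

0.0281 mM = 28.1 μM.
V₂ = C₁V₁/C₂ = 775 × 8.17 / 28.1 = 225 mL.
Diluent to add = V₂ − V₁ = 225 − 8.17 = 217 mL.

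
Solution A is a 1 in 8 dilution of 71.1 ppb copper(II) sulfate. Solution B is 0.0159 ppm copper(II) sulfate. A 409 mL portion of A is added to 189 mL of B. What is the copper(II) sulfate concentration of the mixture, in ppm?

0.0111 ppm

C_A = 71.1 ppb / 8 = 8.89 ppb.
C_B = 0.0159 ppm = 15.9 ppb.
C_mix = (C_A·V_A + C_B·V_B)/(V_A + V_B) = (8.89×409 + 15.9×189) / 598.0 = 11.1 ppb = 0.0111 ppm.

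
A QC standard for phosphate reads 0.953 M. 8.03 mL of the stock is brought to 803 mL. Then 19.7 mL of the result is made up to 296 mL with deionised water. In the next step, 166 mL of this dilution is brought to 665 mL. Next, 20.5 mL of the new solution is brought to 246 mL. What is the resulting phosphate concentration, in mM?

0.0132 mM

Overall dilution factor = 100 × 15.03 × 4.006 × 12 = 7.22 × 10⁴.
0.953 M / 7.22 × 10⁴ = 1.32 × 10⁻⁵ M = 0.0132 mM.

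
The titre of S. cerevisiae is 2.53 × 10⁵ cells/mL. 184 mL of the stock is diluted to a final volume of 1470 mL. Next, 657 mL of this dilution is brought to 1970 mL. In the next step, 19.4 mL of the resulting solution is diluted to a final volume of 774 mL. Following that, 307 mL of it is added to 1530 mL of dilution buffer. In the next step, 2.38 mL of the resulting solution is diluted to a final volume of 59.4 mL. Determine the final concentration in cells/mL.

Overall dilution factor = 7.989 × 2.998 × 39.90 × 5.984 × 24.96 = 1.43 × 10⁵.
2.53 × 10⁵ cells/mL / 1.43 × 10⁵ = 1.77 cells/mL.

1.77 cells/mL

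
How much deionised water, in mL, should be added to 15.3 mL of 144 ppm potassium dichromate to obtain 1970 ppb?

1970 ppb = 1.97 ppm.
V₂ = C₁V₁/C₂ = 144 × 15.3 / 1.97 = 1118 mL.
Diluent to add = V₂ − V₁ = 1118 − 15.3 = 1100 mL.

1100 mL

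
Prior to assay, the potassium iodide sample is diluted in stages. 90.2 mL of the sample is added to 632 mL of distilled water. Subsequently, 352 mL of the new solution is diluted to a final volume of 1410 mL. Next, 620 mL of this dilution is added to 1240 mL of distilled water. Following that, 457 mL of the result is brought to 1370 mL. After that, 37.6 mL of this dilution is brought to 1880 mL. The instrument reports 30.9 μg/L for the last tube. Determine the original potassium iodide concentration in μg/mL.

Overall dilution factor = 8.007 × 4.006 × 3 × 2.998 × 50 = 1.44 × 10⁴.
Original = 30.9 μg/L × 1.44 × 10⁴ = 4.46 × 10⁵ μg/L = 446 μg/mL.

446 μg/mL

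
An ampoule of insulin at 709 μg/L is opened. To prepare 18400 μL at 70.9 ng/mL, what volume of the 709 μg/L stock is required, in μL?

1840 μL

70.9 ng/mL = 70.9 μg/L.
V₁ = C₂V₂/C₁ = 70.9 × 18400 / 709 = 1840 μL.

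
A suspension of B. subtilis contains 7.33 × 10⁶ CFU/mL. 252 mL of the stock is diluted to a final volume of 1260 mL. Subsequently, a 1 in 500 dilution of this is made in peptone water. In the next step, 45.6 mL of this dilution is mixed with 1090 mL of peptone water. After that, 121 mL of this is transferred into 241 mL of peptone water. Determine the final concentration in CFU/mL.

39.4 CFU/mL

Overall dilution factor = 5 × 500 × 24.90 × 2.992 = 1.86 × 10⁵.
7.33 × 10⁶ CFU/mL / 1.86 × 10⁵ = 39.4 CFU/mL.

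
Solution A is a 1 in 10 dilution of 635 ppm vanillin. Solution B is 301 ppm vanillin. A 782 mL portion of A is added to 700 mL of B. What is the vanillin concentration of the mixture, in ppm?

C_A = 635 ppm / 10 = 63.5 ppm.
C_mix = (C_A·V_A + C_B·V_B)/(V_A + V_B) = (63.5×782 + 301×700) / 1482 = 176 ppm.

176 ppm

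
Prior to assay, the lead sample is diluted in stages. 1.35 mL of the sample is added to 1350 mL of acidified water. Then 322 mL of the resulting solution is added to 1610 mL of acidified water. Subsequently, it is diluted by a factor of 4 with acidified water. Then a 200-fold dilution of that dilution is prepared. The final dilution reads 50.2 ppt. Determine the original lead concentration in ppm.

Overall dilution factor = 1001 × 6 × 4 × 200 = 4.80 × 10⁶.
Original = 50.2 ppt × 4.80 × 10⁶ = 2.41 × 10⁸ ppt = 241 ppm.

241 ppm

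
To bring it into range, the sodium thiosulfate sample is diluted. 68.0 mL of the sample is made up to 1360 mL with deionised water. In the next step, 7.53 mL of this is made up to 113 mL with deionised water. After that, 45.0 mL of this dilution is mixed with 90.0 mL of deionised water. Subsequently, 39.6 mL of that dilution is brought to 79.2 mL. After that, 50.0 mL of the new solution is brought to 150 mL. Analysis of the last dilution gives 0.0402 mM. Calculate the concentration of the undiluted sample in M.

0.217 M

Overall dilution factor = 20 × 15.01 × 3 × 2 × 3 = 5402.
Original = 0.0402 mM × 5402 = 217 mM = 0.217 M.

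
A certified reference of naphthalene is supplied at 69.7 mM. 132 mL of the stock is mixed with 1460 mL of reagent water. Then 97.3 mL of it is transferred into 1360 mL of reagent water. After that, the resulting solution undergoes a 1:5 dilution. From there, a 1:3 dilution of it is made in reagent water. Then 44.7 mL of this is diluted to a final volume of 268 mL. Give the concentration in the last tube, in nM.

4290 nM

Overall dilution factor = 12.06 × 14.98 × 5 × 3 × 5.996 = 1.62 × 10⁴.
69.7 mM / 1.62 × 10⁴ = 4.29 × 10⁻³ mM = 4290 nM.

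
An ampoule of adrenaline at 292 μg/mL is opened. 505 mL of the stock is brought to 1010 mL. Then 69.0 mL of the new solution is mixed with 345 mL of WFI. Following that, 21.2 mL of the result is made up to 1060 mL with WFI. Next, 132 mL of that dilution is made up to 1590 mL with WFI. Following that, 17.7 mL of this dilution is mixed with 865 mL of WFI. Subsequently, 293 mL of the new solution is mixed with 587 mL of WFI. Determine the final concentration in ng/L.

Overall dilution factor = 2 × 6 × 50 × 12.05 × 49.87 × 3.003 = 1.08 × 10⁶.
292 μg/mL / 1.08 × 10⁶ = 2.70 × 10⁻⁴ μg/mL = 270 ng/L.

270 ng/L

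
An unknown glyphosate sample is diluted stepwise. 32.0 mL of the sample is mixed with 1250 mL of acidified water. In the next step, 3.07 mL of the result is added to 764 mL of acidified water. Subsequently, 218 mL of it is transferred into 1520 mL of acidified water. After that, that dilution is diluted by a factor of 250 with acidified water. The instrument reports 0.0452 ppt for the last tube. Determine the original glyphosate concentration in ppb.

902 ppb

Overall dilution factor = 40.06 × 249.9 × 7.972 × 250 = 2.00 × 10⁷.
Original = 0.0452 ppt × 2.00 × 10⁷ = 9.02 × 10⁵ ppt = 902 ppb.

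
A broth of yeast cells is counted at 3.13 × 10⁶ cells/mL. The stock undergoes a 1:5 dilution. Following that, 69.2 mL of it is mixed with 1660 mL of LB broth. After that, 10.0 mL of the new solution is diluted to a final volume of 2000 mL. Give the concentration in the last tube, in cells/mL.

125 cells/mL

Overall dilution factor = 5 × 24.99 × 200 = 2.50 × 10⁴.
3.13 × 10⁶ cells/mL / 2.50 × 10⁴ = 125 cells/mL.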